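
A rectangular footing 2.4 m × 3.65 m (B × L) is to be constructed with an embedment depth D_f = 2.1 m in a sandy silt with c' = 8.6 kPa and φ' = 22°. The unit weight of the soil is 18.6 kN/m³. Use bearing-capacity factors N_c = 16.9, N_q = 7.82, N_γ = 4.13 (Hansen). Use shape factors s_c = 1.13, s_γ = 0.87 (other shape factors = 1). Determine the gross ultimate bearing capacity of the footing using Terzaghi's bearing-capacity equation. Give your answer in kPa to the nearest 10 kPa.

q = γ·D_f = 18.6 × 2.1 = 39.06 kPa.
c·N_c·s_c = 8.6 × 16.9 × 1.13 = 164.23 kPa
q·N_q = 39.06 × 7.82 = 305.45 kPa
0.5·γ·B·N_γ·s_γ = 0.5 × 18.6 × 2.4 × 4.13 × 0.87 = 80.198 kPa
q_ult = 164.23 + 305.45 + 80.198 = 549.88 kPa.

q_ult ≈ 550 kPa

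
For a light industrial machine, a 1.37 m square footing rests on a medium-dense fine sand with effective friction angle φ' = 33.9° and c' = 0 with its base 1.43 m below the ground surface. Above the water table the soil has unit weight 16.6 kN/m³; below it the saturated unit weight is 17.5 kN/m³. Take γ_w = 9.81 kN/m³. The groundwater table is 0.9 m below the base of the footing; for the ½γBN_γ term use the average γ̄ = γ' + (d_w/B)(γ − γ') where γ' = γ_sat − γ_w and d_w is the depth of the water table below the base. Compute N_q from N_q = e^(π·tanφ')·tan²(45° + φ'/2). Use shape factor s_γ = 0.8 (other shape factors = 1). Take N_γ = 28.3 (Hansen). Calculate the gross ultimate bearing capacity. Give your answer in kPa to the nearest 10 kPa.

q_ult ≈ 900 kPa

tan33.9° = 0.672, so N_q = e^(π×0.672)·tan²(61.95°) = 8.257 × 3.522 = 29.08.
q = γ·D_f = 16.6 × 1.43 = 23.738 kPa.
γ' = 7.69 kN/m³; averaging over the depth B below the base, γ̄ = γ' + (d_w/B)(γ − γ') = 13.543 kN/m³.
q·N_q = 23.738 × 29.083 = 690.38 kPa
0.5·γ·B·N_γ·s_γ = 0.5 × 13.543 × 1.37 × 28.3 × 0.8 = 210.03 kPa
q_ult = 690.38 + 210.03 = 900.42 kPa.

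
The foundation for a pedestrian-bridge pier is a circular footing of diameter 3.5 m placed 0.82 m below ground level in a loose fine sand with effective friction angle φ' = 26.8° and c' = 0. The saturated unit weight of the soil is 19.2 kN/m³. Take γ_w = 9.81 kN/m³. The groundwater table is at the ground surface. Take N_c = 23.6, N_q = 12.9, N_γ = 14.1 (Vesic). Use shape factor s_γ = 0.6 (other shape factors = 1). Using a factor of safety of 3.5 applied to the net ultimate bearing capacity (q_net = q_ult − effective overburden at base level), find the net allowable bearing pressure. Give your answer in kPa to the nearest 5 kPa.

With the water table at the surface the whole profile is submerged: γ' = 19.2 − 9.81 = 9.39 kN/m³, so q = γ'·D_f = 7.6998 kPa; the same γ' applies in the ½γBN_γ term.
q_ult = q·N_q + 0.5·γ·B·N_γ·s_γ
     = 7.6998 × 12.9 + 0.5 × 9.39 × 3.5 × 14.1 × 0.6
     = 99.327 + 139.02 = 238.35 kPa.
Net ultimate: q_net = 238.35 − 7.6998 = 230.65 kPa.
q_all(net) = 230.65 / 3.5 = 65.899 kPa.

q_all(net) ≈ 65 kPa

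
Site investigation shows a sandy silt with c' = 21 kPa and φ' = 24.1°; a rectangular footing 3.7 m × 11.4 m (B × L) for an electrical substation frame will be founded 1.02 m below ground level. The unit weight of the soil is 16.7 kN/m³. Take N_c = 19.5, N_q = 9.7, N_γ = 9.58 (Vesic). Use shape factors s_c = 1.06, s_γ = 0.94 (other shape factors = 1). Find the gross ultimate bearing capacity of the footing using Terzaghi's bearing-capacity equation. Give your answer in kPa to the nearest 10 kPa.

Overburden at base level: q = 16.7 × 1.02 = 17.034 kPa.
Cohesion term c·N_c·s_c = 21 × 19.5 × 1.06 = 434.07 kPa; surcharge term q·N_q = 17.034 × 9.7 = 165.23 kPa; self-weight term 0.5·γ·B·N_γ·s_γ = 0.5 × 16.7 × 3.7 × 9.58 × 0.94 = 278.22 kPa.
q_ult = 434.07 + 165.23 + 278.22 = 877.52 kPa.

q_ult ≈ 880 kPa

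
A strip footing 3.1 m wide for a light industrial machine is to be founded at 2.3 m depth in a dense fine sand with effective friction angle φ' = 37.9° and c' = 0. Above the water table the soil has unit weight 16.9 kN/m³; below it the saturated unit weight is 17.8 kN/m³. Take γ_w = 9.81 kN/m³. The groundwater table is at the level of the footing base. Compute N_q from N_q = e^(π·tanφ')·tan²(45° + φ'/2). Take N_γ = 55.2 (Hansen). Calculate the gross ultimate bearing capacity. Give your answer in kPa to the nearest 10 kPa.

q_ult ≈ 2560 kPa

tan37.9° = 0.7785, so N_q = e^(π×0.7785)·tan²(63.95°) = 11.538 × 4.185 = 48.29.
Overburden at base level: q = 16.9 × 2.3 = 38.87 kPa.
Below the base the soil is submerged, so the ½γBN_γ term uses γ' = 17.8 − 9.81 = 7.99 kN/m³.
Surcharge term q·N_q = 38.87 × 48.289 = 1877 kPa; self-weight term 0.5·γ·B·N_γ = 0.5 × 7.99 × 3.1 × 55.2 = 683.62 kPa.
q_ult = 1877 + 683.62 = 2560.6 kPa.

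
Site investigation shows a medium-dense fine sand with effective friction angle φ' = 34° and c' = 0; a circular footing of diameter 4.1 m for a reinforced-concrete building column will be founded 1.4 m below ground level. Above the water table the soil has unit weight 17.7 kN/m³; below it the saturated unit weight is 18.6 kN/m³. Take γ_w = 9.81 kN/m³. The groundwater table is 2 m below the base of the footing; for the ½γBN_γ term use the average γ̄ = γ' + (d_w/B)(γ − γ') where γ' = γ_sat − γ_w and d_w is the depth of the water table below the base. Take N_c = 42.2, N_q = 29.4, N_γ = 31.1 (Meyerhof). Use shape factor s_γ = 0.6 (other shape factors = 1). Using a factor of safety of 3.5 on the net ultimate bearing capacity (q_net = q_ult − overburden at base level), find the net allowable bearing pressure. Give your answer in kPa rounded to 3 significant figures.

Overburden at base level: q = 17.7 × 1.4 = 24.78 kPa.
The water table is 2 m below the base (< B = 4.1 m), so the ½γBN_γ term uses γ̄ = γ' + (d_w/B)(γ − γ') = 8.79 + (2/4.1)(17.7 − 8.79) = 13.136 kN/m³.
Surcharge term q·N_q = 24.78 × 29.4 = 728.53 kPa; self-weight term 0.5·γ·B·N_γ·s_γ = 0.5 × 13.136 × 4.1 × 31.1 × 0.6 = 502.5 kPa.
q_ult = 728.53 + 502.5 = 1231 kPa.
q_net = 1231 − 24.78 = 1206.3 kPa.
q_all(net) = 1206.3 / 3.5 = 344.64 kPa.

q_all(net) ≈ 345 kPa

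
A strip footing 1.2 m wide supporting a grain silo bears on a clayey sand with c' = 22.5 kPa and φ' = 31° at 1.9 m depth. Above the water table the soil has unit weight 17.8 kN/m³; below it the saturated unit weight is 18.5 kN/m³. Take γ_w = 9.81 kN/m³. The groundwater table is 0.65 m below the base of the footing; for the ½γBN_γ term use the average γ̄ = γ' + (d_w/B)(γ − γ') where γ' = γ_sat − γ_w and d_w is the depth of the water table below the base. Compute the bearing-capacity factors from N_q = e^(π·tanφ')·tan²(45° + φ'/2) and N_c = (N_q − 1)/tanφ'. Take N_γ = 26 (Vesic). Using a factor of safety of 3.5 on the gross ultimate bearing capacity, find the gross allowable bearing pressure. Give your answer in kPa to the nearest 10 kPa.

N_q = e^(π·tan31°)·tan²(60.5°) = 20.63; N_c = (N_q − 1)/tanφ' = 32.67.
Overburden at base level: q = 17.8 × 1.9 = 33.82 kPa.
The water table is 0.65 m below the base (< B = 1.2 m), so the ½γBN_γ term uses γ̄ = γ' + (d_w/B)(γ − γ') = 8.69 + (0.65/1.2)(17.8 − 8.69) = 13.625 kN/m³.
Cohesion term c·N_c = 22.5 × 32.671 = 735.1 kPa; surcharge term q·N_q = 33.82 × 20.631 = 697.73 kPa; self-weight term 0.5·γ·B·N_γ = 0.5 × 13.625 × 1.2 × 26 = 212.54 kPa.
q_ult = 735.1 + 697.73 + 212.54 = 1645.4 kPa.
q_all = 1645.4 / 3.5 = 470.11 kPa.

q_all ≈ 470 kPa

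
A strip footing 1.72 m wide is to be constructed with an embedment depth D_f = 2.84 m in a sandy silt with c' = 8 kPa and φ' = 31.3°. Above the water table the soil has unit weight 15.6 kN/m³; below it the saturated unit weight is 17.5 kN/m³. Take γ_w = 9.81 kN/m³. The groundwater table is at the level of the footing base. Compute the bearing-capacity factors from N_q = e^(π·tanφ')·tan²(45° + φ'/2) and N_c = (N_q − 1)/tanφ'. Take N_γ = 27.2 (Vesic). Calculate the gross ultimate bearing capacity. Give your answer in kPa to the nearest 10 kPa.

q_ult ≈ 1390 kPa

tan31.3° = 0.608, so N_q = e^(π×0.608)·tan²(60.65°) = 6.754 × 3.162 = 21.36.
N_c = (21.36 − 1)/tan31.3° = 33.48.
Effective surcharge at the founding depth q = γ·D_f = 15.6 × 2.84 = 44.304 kPa.
The water table coincides with the base, so in the self-weight term γ → γ' = 7.69 kN/m³.
q_ult = c·N_c + q·N_q + 0.5·γ·B·N_γ
     = 8 × 33.485 + 44.304 × 21.359 + 0.5 × 7.69 × 1.72 × 27.2
     = 267.88 + 946.3 + 179.88 = 1394.1 kPa.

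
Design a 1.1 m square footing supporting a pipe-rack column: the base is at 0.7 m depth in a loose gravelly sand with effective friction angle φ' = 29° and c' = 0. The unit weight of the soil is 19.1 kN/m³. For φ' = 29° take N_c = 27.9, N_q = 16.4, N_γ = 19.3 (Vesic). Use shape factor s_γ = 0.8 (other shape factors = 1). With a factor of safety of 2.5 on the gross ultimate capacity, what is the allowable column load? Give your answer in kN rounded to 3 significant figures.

P_all ≈ 185 kN

Effective surcharge at the founding depth q = γ·D_f = 19.1 × 0.7 = 13.37 kPa.
q_ult = q·N_q + 0.5·γ·B·N_γ·s_γ
     = 13.37 × 16.4 + 0.5 × 19.1 × 1.1 × 19.3 × 0.8
     = 219.27 + 162.2 = 381.47 kPa.
Gross allowable pressure q_all = 381.47 / 2.5 = 152.59 kPa.
Footing area = 1.21 m², so allowable column load = 152.59 × 1.21 = 184.63 kN.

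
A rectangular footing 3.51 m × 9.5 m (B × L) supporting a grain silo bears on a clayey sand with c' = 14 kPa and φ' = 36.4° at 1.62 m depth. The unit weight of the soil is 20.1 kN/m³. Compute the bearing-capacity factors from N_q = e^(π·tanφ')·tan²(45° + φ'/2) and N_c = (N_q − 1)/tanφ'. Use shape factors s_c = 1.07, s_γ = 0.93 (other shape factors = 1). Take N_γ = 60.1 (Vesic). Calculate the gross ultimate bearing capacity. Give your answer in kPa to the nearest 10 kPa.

q_ult ≈ 4050 kPa

tan36.4° = 0.7373, so N_q = e^(π×0.7373)·tan²(63.2°) = 10.137 × 3.919 = 39.73.
N_c = (39.73 − 1)/tan36.4° = 52.53.
Effective surcharge at the founding depth q = γ·D_f = 20.1 × 1.62 = 32.562 kPa.
q_ult = c·N_c·s_c + q·N_q + 0.5·γ·B·N_γ·s_γ
     = 14 × 52.528 × 1.07 + 32.562 × 39.727 + 0.5 × 20.1 × 3.51 × 60.1 × 0.93
     = 786.87 + 1293.6 + 1971.7 = 4052.1 kPa.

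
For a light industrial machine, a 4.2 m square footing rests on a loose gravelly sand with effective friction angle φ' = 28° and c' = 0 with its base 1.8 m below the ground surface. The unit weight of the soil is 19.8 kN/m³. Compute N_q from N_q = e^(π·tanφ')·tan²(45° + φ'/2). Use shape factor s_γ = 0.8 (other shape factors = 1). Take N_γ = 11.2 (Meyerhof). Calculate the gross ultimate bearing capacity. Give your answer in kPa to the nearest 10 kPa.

q_ult ≈ 900 kPa

tan28° = 0.5317, so N_q = e^(π×0.5317)·tan²(59°) = 5.314 × 2.77 = 14.72.
Overburden at base level: q = 19.8 × 1.8 = 35.64 kPa.
Surcharge term q·N_q = 35.64 × 14.72 = 524.62 kPa; self-weight term 0.5·γ·B·N_γ·s_γ = 0.5 × 19.8 × 4.2 × 11.2 × 0.8 = 372.56 kPa.
q_ult = 524.62 + 372.56 = 897.17 kPa.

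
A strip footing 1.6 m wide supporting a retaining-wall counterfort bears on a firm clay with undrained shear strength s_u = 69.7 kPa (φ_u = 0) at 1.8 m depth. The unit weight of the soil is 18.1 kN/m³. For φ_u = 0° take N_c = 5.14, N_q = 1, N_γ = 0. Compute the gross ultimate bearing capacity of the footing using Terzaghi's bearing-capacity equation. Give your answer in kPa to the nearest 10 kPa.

Overburden at base level: q = 18.1 × 1.8 = 32.58 kPa.
Cohesion term c·N_c = 69.7 × 5.14 = 358.26 kPa; surcharge term q·N_q = 32.58 × 1 = 32.58 kPa.
q_ult = 358.26 + 32.58 = 390.84 kPa.

q_ult ≈ 390 kPa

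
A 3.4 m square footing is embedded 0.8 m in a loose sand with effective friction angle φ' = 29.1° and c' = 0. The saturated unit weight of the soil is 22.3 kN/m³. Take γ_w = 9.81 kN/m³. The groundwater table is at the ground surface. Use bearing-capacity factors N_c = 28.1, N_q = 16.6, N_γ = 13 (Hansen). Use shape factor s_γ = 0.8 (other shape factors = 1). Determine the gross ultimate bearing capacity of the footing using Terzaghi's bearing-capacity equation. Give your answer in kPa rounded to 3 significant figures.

γ' = 22.3 − 9.81 = 12.49 kN/m³ (submerged throughout). q = 12.49 × 0.8 = 9.992 kPa; the same γ' applies in the ½γBN_γ term.
q·N_q = 9.992 × 16.6 = 165.87 kPa
0.5·γ·B·N_γ·s_γ = 0.5 × 12.49 × 3.4 × 13 × 0.8 = 220.82 kPa
q_ult = 165.87 + 220.82 = 386.69 kPa.

q_ult ≈ 387 kPa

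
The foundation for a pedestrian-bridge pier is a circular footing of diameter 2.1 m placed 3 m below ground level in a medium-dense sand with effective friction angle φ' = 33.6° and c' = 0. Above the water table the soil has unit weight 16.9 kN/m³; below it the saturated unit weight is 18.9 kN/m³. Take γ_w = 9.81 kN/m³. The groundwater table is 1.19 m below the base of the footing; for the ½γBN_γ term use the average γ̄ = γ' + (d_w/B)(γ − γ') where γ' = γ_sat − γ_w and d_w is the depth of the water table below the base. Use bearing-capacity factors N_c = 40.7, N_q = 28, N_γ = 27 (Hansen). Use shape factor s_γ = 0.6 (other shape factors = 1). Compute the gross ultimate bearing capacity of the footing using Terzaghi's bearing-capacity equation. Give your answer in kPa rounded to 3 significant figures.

q_ult ≈ 1650 kPa

Effective surcharge at the founding depth q = γ·D_f = 16.9 × 3 = 50.7 kPa.
With d_w = 1.19 m < B, γ̄ = 9.09 + (1.19/2.1) × (16.9 − 9.09) = 13.516 kN/m³.
q_ult = q·N_q + 0.5·γ·B·N_γ·s_γ
     = 50.7 × 28 + 0.5 × 13.516 × 2.1 × 27 × 0.6
     = 1419.6 + 229.9 = 1649.5 kPa.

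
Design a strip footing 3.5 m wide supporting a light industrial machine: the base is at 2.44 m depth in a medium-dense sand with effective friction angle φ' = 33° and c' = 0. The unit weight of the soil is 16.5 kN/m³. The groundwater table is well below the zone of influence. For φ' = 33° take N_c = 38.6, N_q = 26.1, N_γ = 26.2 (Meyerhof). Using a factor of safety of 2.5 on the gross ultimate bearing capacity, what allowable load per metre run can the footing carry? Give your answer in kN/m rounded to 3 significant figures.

q = γ·D_f = 16.5 × 2.44 = 40.26 kPa.
q·N_q = 40.26 × 26.1 = 1050.8 kPa
0.5·γ·B·N_γ = 0.5 × 16.5 × 3.5 × 26.2 = 756.52 kPa
q_ult = 1050.8 + 756.52 = 1807.3 kPa.
Gross allowable pressure q_all = 1807.3 / 2.5 = 722.92 kPa.
Allowable wall load = q_all × B = 722.92 × 3.5 = 2530.2 kN per metre run.

≈ 2530 kN/m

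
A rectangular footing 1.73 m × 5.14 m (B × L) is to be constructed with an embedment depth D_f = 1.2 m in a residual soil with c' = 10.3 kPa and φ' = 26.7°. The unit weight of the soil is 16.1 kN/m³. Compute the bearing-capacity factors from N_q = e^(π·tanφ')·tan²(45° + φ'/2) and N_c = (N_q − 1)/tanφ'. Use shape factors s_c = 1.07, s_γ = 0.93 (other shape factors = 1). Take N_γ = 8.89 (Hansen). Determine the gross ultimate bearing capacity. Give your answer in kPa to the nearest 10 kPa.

tan26.7° = 0.5029, so N_q = e^(π×0.5029)·tan²(58.35°) = 4.855 × 2.632 = 12.78.
N_c = (12.78 − 1)/tan26.7° = 23.42.
q = γ·D_f = 16.1 × 1.2 = 19.32 kPa.
c·N_c·s_c = 10.3 × 23.419 × 1.07 = 258.1 kPa
q·N_q = 19.32 × 12.778 = 246.88 kPa
0.5·γ·B·N_γ·s_γ = 0.5 × 16.1 × 1.73 × 8.89 × 0.93 = 115.14 kPa
q_ult = 258.1 + 246.88 + 115.14 = 620.11 kPa.

q_ult ≈ 620 kPa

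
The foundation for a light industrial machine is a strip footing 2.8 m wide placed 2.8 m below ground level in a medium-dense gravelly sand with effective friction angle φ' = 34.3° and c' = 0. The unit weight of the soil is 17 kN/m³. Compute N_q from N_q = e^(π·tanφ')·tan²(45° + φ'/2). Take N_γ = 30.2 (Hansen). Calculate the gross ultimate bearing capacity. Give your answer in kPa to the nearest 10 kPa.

q_ult ≈ 2170 kPa

tan34.3° = 0.6822, so N_q = e^(π×0.6822)·tan²(62.15°) = 8.525 × 3.582 = 30.54.
Effective surcharge at the founding depth q = γ·D_f = 17 × 2.8 = 47.6 kPa.
q_ult = q·N_q + 0.5·γ·B·N_γ
     = 47.6 × 30.539 + 0.5 × 17 × 2.8 × 30.2
     = 1453.7 + 718.76 = 2172.4 kPa.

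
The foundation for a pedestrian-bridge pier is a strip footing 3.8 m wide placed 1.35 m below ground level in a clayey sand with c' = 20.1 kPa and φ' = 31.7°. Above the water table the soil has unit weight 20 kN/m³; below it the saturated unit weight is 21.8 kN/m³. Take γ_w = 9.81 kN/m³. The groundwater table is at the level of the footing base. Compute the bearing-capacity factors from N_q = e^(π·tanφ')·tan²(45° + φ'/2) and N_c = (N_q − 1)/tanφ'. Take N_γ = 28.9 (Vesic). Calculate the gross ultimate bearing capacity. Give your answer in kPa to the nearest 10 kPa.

q_ult ≈ 1960 kPa

tan31.7° = 0.6176, so N_q = e^(π×0.6176)·tan²(60.85°) = 6.961 × 3.215 = 22.38.
N_c = (22.38 − 1)/tan31.7° = 34.61.
Overburden at base level: q = 20 × 1.35 = 27 kPa.
Below the base the soil is submerged, so the ½γBN_γ term uses γ' = 21.8 − 9.81 = 11.99 kN/m³.
Cohesion term c·N_c = 20.1 × 34.612 = 695.7 kPa; surcharge term q·N_q = 27 × 22.377 = 604.17 kPa; self-weight term 0.5·γ·B·N_γ = 0.5 × 11.99 × 3.8 × 28.9 = 658.37 kPa.
q_ult = 695.7 + 604.17 + 658.37 = 1958.2 kPa.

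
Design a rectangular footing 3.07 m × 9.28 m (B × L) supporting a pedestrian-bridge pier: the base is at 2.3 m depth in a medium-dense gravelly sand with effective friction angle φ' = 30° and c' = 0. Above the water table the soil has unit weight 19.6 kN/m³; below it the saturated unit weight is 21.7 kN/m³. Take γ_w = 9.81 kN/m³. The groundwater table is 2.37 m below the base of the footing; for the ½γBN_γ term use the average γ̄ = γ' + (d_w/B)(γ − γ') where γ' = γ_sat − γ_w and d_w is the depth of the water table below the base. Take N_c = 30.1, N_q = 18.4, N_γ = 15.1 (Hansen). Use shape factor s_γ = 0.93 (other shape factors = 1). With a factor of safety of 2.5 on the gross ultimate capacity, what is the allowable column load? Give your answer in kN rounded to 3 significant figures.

Effective surcharge at the founding depth q = γ·D_f = 19.6 × 2.3 = 45.08 kPa.
With d_w = 2.37 m < B, γ̄ = 11.89 + (2.37/3.07) × (19.6 − 11.89) = 17.842 kN/m³.
q_ult = q·N_q + 0.5·γ·B·N_γ·s_γ
     = 45.08 × 18.4 + 0.5 × 17.842 × 3.07 × 15.1 × 0.93
     = 829.47 + 384.6 = 1214.1 kPa.
Gross allowable pressure q_all = 1214.1 / 2.5 = 485.63 kPa.
Footing area = 28.4896 m², so allowable column load = 485.63 × 28.4896 = 13835 kN.

P_all ≈ 13800 kN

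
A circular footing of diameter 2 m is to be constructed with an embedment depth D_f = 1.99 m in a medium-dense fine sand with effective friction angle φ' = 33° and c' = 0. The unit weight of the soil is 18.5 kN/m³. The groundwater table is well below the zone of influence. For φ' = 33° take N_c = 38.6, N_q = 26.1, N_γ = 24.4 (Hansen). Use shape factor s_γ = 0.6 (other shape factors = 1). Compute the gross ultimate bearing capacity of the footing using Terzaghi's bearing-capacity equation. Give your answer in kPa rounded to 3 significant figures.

Overburden at base level: q = 18.5 × 1.99 = 36.815 kPa.
Surcharge term q·N_q = 36.815 × 26.1 = 960.87 kPa; self-weight term 0.5·γ·B·N_γ·s_γ = 0.5 × 18.5 × 2 × 24.4 × 0.6 = 270.84 kPa.
q_ult = 960.87 + 270.84 = 1231.7 kPa.

q_ult ≈ 1230 kPa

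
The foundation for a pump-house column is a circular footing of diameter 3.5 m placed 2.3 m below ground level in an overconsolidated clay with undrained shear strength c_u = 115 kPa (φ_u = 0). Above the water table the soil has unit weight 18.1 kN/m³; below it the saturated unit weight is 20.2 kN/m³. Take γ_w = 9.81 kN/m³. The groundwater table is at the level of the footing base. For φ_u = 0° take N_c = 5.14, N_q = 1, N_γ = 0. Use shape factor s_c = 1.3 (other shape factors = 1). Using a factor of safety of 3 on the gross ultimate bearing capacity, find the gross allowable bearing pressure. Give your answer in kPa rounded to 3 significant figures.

q = γ·D_f = 18.1 × 2.3 = 41.63 kPa.
c·N_c·s_c = 115 × 5.14 × 1.3 = 768.43 kPa
q·N_q = 41.63 × 1 = 41.63 kPa
q_ult = 768.43 + 41.63 = 810.06 kPa.
q_all = 810.06 / 3 = 270.02 kPa.

q_all ≈ 270 kPa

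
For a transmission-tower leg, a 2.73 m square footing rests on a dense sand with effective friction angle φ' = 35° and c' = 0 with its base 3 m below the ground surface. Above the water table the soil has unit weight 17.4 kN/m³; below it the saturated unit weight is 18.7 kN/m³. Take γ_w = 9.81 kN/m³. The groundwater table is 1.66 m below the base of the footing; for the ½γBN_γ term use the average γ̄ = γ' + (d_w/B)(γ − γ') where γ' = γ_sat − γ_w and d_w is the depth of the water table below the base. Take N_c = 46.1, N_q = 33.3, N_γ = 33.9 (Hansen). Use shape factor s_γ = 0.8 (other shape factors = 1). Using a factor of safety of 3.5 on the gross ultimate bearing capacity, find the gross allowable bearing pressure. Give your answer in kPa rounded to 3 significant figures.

Overburden at base level: q = 17.4 × 3 = 52.2 kPa.
The water table is 1.66 m below the base (< B = 2.73 m), so the ½γBN_γ term uses γ̄ = γ' + (d_w/B)(γ − γ') = 8.89 + (1.66/2.73)(17.4 − 8.89) = 14.065 kN/m³.
Surcharge term q·N_q = 52.2 × 33.3 = 1738.3 kPa; self-weight term 0.5·γ·B·N_γ·s_γ = 0.5 × 14.065 × 2.73 × 33.9 × 0.8 = 520.65 kPa.
q_ult = 1738.3 + 520.65 = 2258.9 kPa.
q_all = 2258.9 / 3.5 = 645.4 kPa.

q_all ≈ 645 kPa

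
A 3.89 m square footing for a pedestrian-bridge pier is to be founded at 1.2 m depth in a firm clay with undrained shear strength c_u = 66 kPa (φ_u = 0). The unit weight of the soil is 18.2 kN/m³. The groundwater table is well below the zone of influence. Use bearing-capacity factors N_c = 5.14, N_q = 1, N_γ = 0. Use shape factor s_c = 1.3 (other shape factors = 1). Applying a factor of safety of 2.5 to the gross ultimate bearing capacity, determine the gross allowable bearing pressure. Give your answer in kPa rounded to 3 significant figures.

q_all ≈ 185 kPa

Overburden at base level: q = 18.2 × 1.2 = 21.84 kPa.
Cohesion term c·N_c·s_c = 66 × 5.14 × 1.3 = 441.01 kPa; surcharge term q·N_q = 21.84 × 1 = 21.84 kPa.
q_ult = 441.01 + 21.84 = 462.85 kPa.
q_all = q_ult / FS = 462.85 / 2.5 = 185.14 kPa.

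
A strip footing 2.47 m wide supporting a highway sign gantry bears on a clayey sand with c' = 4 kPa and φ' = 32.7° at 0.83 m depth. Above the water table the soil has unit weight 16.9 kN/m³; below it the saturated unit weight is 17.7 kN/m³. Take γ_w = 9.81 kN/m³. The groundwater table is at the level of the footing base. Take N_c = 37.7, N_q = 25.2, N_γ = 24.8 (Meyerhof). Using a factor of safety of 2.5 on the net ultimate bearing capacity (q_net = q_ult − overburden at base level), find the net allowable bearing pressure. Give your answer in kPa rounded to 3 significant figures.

q = γ·D_f = 16.9 × 0.83 = 14.027 kPa.
For the ½γBN_γ term take γ' = 17.7 − 9.81 = 7.89 kN/m³ (soil below base is submerged).
c·N_c = 4 × 37.7 = 150.8 kPa
q·N_q = 14.027 × 25.2 = 353.48 kPa
0.5·γ·B·N_γ = 0.5 × 7.89 × 2.47 × 24.8 = 241.65 kPa
q_ult = 150.8 + 353.48 + 241.65 = 745.94 kPa.
q_net = 745.94 − 14.027 = 731.91 kPa.
q_all(net) = 731.91 / 2.5 = 292.76 kPa.

q_all(net) ≈ 293 kPa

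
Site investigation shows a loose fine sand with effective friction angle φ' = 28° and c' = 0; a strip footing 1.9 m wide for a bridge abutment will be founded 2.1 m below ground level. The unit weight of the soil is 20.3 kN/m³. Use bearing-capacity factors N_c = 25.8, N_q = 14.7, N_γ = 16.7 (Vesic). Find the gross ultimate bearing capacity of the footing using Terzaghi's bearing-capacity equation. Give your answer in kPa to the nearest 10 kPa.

q_ult ≈ 950 kPa

Overburden at base level: q = 20.3 × 2.1 = 42.63 kPa.
Surcharge term q·N_q = 42.63 × 14.7 = 626.66 kPa; self-weight term 0.5·γ·B·N_γ = 0.5 × 20.3 × 1.9 × 16.7 = 322.06 kPa.
q_ult = 626.66 + 322.06 = 948.72 kPa.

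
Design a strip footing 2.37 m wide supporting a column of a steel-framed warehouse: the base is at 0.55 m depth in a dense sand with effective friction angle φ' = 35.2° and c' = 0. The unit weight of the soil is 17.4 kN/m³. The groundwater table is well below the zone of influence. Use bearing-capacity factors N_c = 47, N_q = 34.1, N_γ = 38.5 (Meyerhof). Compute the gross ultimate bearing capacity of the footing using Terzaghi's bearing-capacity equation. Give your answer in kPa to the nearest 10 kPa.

q_ult ≈ 1120 kPa

Overburden at base level: q = 17.4 × 0.55 = 9.57 kPa.
Surcharge term q·N_q = 9.57 × 34.1 = 326.34 kPa; self-weight term 0.5·γ·B·N_γ = 0.5 × 17.4 × 2.37 × 38.5 = 793.83 kPa.
q_ult = 326.34 + 793.83 = 1120.2 kPa.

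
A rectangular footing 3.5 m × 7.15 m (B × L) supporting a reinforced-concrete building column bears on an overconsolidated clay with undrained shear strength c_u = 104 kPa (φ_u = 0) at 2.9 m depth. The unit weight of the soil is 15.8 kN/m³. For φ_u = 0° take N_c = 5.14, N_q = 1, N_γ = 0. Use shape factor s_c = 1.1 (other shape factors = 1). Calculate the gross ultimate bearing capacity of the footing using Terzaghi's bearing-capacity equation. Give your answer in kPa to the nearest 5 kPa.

q = γ·D_f = 15.8 × 2.9 = 45.82 kPa.
c·N_c·s_c = 104 × 5.14 × 1.1 = 588.02 kPa
q·N_q = 45.82 × 1 = 45.82 kPa
q_ult = 588.02 + 45.82 = 633.84 kPa.

q_ult ≈ 635 kPa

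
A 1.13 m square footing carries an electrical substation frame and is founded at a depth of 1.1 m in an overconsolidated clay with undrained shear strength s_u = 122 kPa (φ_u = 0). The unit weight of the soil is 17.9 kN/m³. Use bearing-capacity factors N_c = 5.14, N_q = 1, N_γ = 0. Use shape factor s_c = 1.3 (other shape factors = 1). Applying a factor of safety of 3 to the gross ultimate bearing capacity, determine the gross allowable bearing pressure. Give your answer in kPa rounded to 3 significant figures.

q = γ·D_f = 17.9 × 1.1 = 19.69 kPa.
c·N_c·s_c = 122 × 5.14 × 1.3 = 815.2 kPa
q·N_q = 19.69 × 1 = 19.69 kPa
q_ult = 815.2 + 19.69 = 834.89 kPa.
q_all = q_ult / FS = 834.89 / 3 = 278.3 kPa.

q_all ≈ 278 kPa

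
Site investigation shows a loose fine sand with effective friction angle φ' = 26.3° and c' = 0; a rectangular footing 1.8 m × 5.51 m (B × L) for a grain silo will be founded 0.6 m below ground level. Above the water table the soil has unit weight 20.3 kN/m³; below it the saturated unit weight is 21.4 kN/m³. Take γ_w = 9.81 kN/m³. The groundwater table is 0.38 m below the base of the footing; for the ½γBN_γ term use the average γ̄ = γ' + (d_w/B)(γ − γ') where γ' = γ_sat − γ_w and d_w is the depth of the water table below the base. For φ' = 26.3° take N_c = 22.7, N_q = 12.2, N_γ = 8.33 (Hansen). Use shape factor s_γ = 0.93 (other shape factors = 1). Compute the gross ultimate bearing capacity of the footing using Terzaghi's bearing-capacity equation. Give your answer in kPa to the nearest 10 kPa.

q_ult ≈ 240 kPa

Overburden at base level: q = 20.3 × 0.6 = 12.18 kPa.
The water table is 0.38 m below the base (< B = 1.8 m), so the ½γBN_γ term uses γ̄ = γ' + (d_w/B)(γ − γ') = 11.59 + (0.38/1.8)(20.3 − 11.59) = 13.429 kN/m³.
Surcharge term q·N_q = 12.18 × 12.2 = 148.6 kPa; self-weight term 0.5·γ·B·N_γ·s_γ = 0.5 × 13.429 × 1.8 × 8.33 × 0.93 = 93.628 kPa.
q_ult = 148.6 + 93.628 = 242.22 kPa.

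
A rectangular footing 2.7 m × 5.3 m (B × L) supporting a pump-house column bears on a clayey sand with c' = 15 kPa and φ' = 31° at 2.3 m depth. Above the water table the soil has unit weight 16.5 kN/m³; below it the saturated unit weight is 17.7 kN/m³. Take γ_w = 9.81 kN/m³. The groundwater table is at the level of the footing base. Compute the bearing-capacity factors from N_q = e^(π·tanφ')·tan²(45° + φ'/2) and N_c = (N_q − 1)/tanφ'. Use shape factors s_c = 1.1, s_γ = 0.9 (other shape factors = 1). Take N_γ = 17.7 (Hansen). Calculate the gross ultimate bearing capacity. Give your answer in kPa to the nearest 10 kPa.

tan31° = 0.6009, so N_q = e^(π×0.6009)·tan²(60.5°) = 6.604 × 3.124 = 20.63.
N_c = (20.63 − 1)/tan31° = 32.67.
Overburden at base level: q = 16.5 × 2.3 = 37.95 kPa.
Below the base the soil is submerged, so the ½γBN_γ term uses γ' = 17.7 − 9.81 = 7.89 kN/m³.
Cohesion term c·N_c·s_c = 15 × 32.671 × 1.1 = 539.07 kPa; surcharge term q·N_q = 37.95 × 20.631 = 782.94 kPa; self-weight term 0.5·γ·B·N_γ·s_γ = 0.5 × 7.89 × 2.7 × 17.7 × 0.9 = 169.68 kPa.
q_ult = 539.07 + 782.94 + 169.68 = 1491.7 kPa.

q_ult ≈ 1490 kPa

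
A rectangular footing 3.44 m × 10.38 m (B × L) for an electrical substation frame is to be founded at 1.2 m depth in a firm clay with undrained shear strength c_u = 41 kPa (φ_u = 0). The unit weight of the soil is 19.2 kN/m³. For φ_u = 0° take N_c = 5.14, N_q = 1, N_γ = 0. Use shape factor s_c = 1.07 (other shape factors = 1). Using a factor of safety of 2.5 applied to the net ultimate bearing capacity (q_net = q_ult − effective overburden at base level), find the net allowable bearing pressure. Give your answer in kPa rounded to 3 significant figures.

q = γ·D_f = 19.2 × 1.2 = 23.04 kPa.
c·N_c·s_c = 41 × 5.14 × 1.07 = 225.49 kPa
q·N_q = 23.04 × 1 = 23.04 kPa
q_ult = 225.49 + 23.04 = 248.53 kPa.
Net ultimate: q_net = 248.53 − 23.04 = 225.49 kPa.
q_all(net) = 225.49 / 2.5 = 90.197 kPa.

q_all(net) ≈ 90.2 kPa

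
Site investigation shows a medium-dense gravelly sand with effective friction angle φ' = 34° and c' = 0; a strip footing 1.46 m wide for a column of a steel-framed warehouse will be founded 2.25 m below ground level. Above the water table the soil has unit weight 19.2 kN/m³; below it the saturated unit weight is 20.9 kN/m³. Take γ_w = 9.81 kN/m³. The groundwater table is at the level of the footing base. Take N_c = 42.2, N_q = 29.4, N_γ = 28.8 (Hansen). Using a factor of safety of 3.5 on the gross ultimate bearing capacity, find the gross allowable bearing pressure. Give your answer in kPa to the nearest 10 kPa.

q_all ≈ 430 kPa

Overburden at base level: q = 19.2 × 2.25 = 43.2 kPa.
Below the base the soil is submerged, so the ½γBN_γ term uses γ' = 20.9 − 9.81 = 11.09 kN/m³.
Surcharge term q·N_q = 43.2 × 29.4 = 1270.1 kPa; self-weight term 0.5·γ·B·N_γ = 0.5 × 11.09 × 1.46 × 28.8 = 233.16 kPa.
q_ult = 1270.1 + 233.16 = 1503.2 kPa.
q_all = 1503.2 / 3.5 = 429.5 kPa.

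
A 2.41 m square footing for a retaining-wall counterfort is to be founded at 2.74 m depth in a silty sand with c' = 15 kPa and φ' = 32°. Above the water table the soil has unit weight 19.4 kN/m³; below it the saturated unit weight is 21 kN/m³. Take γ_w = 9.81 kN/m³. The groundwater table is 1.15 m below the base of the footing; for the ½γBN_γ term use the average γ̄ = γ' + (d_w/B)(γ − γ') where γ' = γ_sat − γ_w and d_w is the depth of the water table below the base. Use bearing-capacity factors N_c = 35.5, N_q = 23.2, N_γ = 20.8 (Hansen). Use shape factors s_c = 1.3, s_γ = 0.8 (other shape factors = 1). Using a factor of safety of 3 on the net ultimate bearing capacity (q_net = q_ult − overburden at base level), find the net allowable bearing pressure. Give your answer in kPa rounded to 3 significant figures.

q_all(net) ≈ 725 kPa

Effective surcharge at the founding depth q = γ·D_f = 19.4 × 2.74 = 53.156 kPa.
With d_w = 1.15 m < B, γ̄ = 11.19 + (1.15/2.41) × (19.4 − 11.19) = 15.108 kN/m³.
q_ult = c·N_c·s_c + q·N_q + 0.5·γ·B·N_γ·s_γ
     = 15 × 35.5 × 1.3 + 53.156 × 23.2 + 0.5 × 15.108 × 2.41 × 20.8 × 0.8
     = 692.25 + 1233.2 + 302.93 = 2228.4 kPa.
q_net = 2228.4 − 53.156 = 2175.2 kPa.
q_all(net) = 2175.2 / 3 = 725.08 kPa.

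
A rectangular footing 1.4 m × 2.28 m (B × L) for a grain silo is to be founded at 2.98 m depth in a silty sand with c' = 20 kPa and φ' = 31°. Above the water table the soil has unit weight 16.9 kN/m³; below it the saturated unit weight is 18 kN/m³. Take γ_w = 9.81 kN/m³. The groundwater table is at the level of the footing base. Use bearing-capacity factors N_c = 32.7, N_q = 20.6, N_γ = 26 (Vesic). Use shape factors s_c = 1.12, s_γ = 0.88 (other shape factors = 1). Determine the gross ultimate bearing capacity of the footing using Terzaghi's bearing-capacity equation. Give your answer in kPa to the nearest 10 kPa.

q_ult ≈ 1900 kPa

Overburden at base level: q = 16.9 × 2.98 = 50.362 kPa.
Below the base the soil is submerged, so the ½γBN_γ term uses γ' = 18 − 9.81 = 8.19 kN/m³.
Cohesion term c·N_c·s_c = 20 × 32.7 × 1.12 = 732.48 kPa; surcharge term q·N_q = 50.362 × 20.6 = 1037.5 kPa; self-weight term 0.5·γ·B·N_γ·s_γ = 0.5 × 8.19 × 1.4 × 26 × 0.88 = 131.17 kPa.
q_ult = 732.48 + 1037.5 + 131.17 = 1901.1 kPa.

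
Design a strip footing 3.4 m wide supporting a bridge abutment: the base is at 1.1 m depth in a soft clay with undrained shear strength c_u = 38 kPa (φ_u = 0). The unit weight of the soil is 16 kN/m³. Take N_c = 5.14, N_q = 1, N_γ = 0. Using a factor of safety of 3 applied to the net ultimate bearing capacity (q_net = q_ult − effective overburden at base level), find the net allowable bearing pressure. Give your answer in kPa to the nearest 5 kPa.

q = γ·D_f = 16 × 1.1 = 17.6 kPa.
c·N_c = 38 × 5.14 = 195.32 kPa
q·N_q = 17.6 × 1 = 17.6 kPa
q_ult = 195.32 + 17.6 = 212.92 kPa.
Net ultimate: q_net = 212.92 − 17.6 = 195.32 kPa.
q_all(net) = 195.32 / 3 = 65.107 kPa.

q_all(net) ≈ 65 kPa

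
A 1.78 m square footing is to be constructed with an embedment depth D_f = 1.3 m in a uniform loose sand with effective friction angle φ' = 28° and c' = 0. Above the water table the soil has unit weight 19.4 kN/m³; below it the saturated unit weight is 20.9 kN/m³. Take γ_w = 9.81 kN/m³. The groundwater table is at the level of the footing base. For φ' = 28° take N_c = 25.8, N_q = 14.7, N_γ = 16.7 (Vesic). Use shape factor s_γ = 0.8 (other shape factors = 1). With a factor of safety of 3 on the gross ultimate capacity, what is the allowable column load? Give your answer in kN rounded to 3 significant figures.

Effective surcharge at the founding depth q = γ·D_f = 19.4 × 1.3 = 25.22 kPa.
The water table coincides with the base, so in the self-weight term γ → γ' = 11.09 kN/m³.
q_ult = q·N_q + 0.5·γ·B·N_γ·s_γ
     = 25.22 × 14.7 + 0.5 × 11.09 × 1.78 × 16.7 × 0.8
     = 370.73 + 131.86 = 502.6 kPa.
Gross allowable pressure q_all = 502.6 / 3 = 167.53 kPa.
Footing area = 3.1684 m², so allowable column load = 167.53 × 3.1684 = 530.81 kN.

P_all ≈ 531 kN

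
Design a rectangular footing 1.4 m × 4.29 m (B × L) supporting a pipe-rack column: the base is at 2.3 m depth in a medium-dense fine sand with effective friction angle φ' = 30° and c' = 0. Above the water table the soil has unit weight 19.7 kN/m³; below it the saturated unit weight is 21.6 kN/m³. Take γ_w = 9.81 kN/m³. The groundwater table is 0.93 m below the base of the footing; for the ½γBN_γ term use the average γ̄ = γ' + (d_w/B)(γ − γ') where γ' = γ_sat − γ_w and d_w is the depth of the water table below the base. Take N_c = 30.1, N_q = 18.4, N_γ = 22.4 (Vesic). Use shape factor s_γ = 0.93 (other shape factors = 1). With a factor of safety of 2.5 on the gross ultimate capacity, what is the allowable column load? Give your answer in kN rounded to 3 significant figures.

q = γ·D_f = 19.7 × 2.3 = 45.31 kPa.
γ' = 11.79 kN/m³; averaging over the depth B below the base, γ̄ = γ' + (d_w/B)(γ − γ') = 17.044 kN/m³.
q·N_q = 45.31 × 18.4 = 833.7 kPa
0.5·γ·B·N_γ·s_γ = 0.5 × 17.044 × 1.4 × 22.4 × 0.93 = 248.55 kPa
q_ult = 833.7 + 248.55 = 1082.3 kPa.
Gross allowable pressure q_all = 1082.3 / 2.5 = 432.9 kPa.
Footing area = 6.006 m², so allowable column load = 432.9 × 6.006 = 2600 kN.

P_all ≈ 2600 kN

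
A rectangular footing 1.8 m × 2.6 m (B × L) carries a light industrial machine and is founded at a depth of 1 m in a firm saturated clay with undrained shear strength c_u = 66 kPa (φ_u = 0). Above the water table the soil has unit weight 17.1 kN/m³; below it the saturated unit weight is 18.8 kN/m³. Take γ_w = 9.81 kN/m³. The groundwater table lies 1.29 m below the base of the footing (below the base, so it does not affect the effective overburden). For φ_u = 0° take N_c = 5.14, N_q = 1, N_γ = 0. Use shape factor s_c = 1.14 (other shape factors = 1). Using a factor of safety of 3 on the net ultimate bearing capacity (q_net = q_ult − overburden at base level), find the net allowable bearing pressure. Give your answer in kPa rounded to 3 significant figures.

q_all(net) ≈ 129 kPa

Effective surcharge at the founding depth q = γ·D_f = 17.1 × 1 = 17.1 kPa.
q_ult = c·N_c·s_c + q·N_q
     = 66 × 5.14 × 1.14 + 17.1 × 1
     = 386.73 + 17.1 = 403.83 kPa.
q_net = 403.83 − 17.1 = 386.73 kPa.
q_all(net) = 386.73 / 3 = 128.91 kPa.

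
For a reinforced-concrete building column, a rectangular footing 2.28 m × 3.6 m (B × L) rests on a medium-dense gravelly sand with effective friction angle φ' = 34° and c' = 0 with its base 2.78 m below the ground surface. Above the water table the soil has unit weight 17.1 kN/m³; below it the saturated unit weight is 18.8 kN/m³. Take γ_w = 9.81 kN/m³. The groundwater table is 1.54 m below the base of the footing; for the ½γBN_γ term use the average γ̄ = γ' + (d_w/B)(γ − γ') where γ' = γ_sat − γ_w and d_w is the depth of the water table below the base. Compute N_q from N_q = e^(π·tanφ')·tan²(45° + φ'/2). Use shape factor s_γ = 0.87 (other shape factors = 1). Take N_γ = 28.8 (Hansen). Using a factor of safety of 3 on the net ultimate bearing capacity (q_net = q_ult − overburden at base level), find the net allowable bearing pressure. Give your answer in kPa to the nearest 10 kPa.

N_q = e^(π·tan34°)·tan²(62°) = 29.44.
q = γ·D_f = 17.1 × 2.78 = 47.538 kPa.
γ' = 8.99 kN/m³; averaging over the depth B below the base, γ̄ = γ' + (d_w/B)(γ − γ') = 14.468 kN/m³.
q·N_q = 47.538 × 29.44 = 1399.5 kPa
0.5·γ·B·N_γ·s_γ = 0.5 × 14.468 × 2.28 × 28.8 × 0.87 = 413.26 kPa
q_ult = 1399.5 + 413.26 = 1812.8 kPa.
q_net = 1812.8 − 47.538 = 1765.2 kPa.
q_all(net) = 1765.2 / 3 = 588.41 kPa.

q_all(net) ≈ 590 kPa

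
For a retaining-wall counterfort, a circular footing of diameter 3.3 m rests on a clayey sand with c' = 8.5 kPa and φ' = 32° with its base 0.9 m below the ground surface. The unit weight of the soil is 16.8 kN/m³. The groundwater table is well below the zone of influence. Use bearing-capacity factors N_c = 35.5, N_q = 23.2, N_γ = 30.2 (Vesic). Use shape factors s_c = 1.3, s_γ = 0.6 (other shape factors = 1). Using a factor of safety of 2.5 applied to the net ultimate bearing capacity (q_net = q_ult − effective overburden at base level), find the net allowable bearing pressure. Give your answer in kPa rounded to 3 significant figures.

q_all(net) ≈ 492 kPa

Overburden at base level: q = 16.8 × 0.9 = 15.12 kPa.
Cohesion term c·N_c·s_c = 8.5 × 35.5 × 1.3 = 392.28 kPa; surcharge term q·N_q = 15.12 × 23.2 = 350.78 kPa; self-weight term 0.5·γ·B·N_γ·s_γ = 0.5 × 16.8 × 3.3 × 30.2 × 0.6 = 502.29 kPa.
q_ult = 392.28 + 350.78 + 502.29 = 1245.3 kPa.
Net ultimate: q_net = 1245.3 − 15.12 = 1230.2 kPa.
q_all(net) = 1230.2 / 2.5 = 492.09 kPa.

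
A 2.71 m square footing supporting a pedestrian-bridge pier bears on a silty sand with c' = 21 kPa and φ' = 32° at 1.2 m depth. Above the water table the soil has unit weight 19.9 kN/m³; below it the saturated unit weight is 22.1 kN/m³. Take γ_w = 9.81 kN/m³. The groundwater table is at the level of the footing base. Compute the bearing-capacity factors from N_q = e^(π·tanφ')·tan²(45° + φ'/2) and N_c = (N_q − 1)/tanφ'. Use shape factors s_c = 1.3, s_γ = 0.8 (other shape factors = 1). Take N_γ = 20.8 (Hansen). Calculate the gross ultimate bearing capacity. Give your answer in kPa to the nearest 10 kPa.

q_ult ≈ 1800 kPa

tan32° = 0.6249, so N_q = e^(π×0.6249)·tan²(61°) = 7.121 × 3.255 = 23.18.
N_c = (23.18 − 1)/tan32° = 35.49.
Overburden at base level: q = 19.9 × 1.2 = 23.88 kPa.
Below the base the soil is submerged, so the ½γBN_γ term uses γ' = 22.1 − 9.81 = 12.29 kN/m³.
Cohesion term c·N_c·s_c = 21 × 35.49 × 1.3 = 968.88 kPa; surcharge term q·N_q = 23.88 × 23.177 = 553.46 kPa; self-weight term 0.5·γ·B·N_γ·s_γ = 0.5 × 12.29 × 2.71 × 20.8 × 0.8 = 277.11 kPa.
q_ult = 968.88 + 553.46 + 277.11 = 1799.5 kPa.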